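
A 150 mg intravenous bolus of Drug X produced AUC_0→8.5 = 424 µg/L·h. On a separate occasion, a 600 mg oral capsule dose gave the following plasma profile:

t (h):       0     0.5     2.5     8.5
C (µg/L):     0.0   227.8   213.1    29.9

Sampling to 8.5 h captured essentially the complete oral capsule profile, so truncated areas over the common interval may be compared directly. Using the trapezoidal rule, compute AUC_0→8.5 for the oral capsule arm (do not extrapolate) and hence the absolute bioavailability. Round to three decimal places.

Trapezoidal AUC_0→8.5 (oral capsule):
  [0→0.5]: (0.0+227.8)/2 × 0.5 = 56.95
  [0.5→2.5]: (227.8+213.1)/2 × 2 = 440.9
  [2.5→8.5]: (213.1+29.9)/2 × 6 = 729.0
  Sum = 1226.85 µg/L·h
F = (AUC_ev/D_ev)/(AUC_iv/D_iv) = (1226.85/600)/(424/150) = 2.04475/2.82667 = 0.7234

F = 0.723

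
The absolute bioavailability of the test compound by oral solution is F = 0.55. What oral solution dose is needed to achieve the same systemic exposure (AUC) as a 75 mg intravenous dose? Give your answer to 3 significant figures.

D_oral = 136 mg

For equal systemic exposure: F × D_ev = D_iv
D_ev = D_iv / F = 75 / 0.55 = 136.364 mg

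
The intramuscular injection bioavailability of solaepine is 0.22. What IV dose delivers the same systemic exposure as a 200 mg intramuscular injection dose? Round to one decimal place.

Systemic exposure from an extravascular dose = F × D_ev, so the equivalent IV dose is F × D_ev.
D_iv = F × D_ev = 0.22 × 200 = 44 mg

D_iv = 44.0 mg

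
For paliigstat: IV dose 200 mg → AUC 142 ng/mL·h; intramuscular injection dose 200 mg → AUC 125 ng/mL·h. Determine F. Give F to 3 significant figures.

F = 0.880

F = (AUC_ev / D_ev) / (AUC_iv / D_iv)
  = (125/200) / (142/200)
  = 0.625 / 0.71 = 0.8803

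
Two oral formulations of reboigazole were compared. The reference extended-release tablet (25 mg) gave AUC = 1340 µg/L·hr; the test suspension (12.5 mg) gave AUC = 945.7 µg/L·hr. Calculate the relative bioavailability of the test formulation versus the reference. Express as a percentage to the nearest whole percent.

F_rel = (AUC_test/D_test) / (AUC_ref/D_ref)
      = (945.7/12.5) / (1340/25)
      = 75.656 / 53.6 = 1.4115 = 141.15%

F_rel = 141%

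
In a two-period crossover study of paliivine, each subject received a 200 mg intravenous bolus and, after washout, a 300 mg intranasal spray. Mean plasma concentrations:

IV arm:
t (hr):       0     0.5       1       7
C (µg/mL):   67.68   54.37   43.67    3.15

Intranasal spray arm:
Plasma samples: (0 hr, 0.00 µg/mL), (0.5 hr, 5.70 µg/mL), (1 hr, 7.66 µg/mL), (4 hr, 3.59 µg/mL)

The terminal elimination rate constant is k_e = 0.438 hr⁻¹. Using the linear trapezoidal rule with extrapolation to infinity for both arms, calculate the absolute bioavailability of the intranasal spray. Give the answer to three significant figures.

F = 0.0981

Trapezoidal AUC_0→7 (IV):
  [0→0.5]: (67.68+54.37)/2 × 0.5 = 30.5125
  [0.5→1]: (54.37+43.67)/2 × 0.5 = 24.51
  [1→7]: (43.67+3.15)/2 × 6 = 140.46
  Sum = 195.4825 µg/mL·hr
IV tail: 3.15/0.438 = 7.192; AUC_iv,0→∞ = 195.4825 + 7.192 = 202.6745 µg/mL·hr
Trapezoidal AUC_0→4 (intranasal spray):
  [0→0.5]: (0.00+5.70)/2 × 0.5 = 1.425
  [0.5→1]: (5.70+7.66)/2 × 0.5 = 3.34
  [1→4]: (7.66+3.59)/2 × 3 = 16.875
  Sum = 21.64 µg/mL·hr
intranasal spray tail: 3.59/0.438 = 8.196; AUC_ev,0→∞ = 21.64 + 8.196 = 29.836 µg/mL·hr
F = (AUC_ev/D_ev)/(AUC_iv/D_iv) = (29.836/300)/(202.6745/200) = 0.0994533/1.0133725 = 0.0981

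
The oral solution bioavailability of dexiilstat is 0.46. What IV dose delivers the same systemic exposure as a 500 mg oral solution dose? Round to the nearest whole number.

Systemic exposure from an extravascular dose = F × D_ev, so the equivalent IV dose is F × D_ev.
D_iv = F × D_ev = 0.46 × 500 = 230 mg

D_iv = 230 mg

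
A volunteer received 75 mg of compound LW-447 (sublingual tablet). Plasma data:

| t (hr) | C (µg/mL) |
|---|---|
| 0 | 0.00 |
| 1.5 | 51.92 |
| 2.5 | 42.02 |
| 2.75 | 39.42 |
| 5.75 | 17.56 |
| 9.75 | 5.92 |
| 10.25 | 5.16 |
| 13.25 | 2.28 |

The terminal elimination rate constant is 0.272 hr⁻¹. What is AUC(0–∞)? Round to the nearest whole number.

AUC = 251 µg/mL·hr

Trapezoidal AUC_0→13.25:
  [0→1.5]: (0.00+51.92)/2 × 1.5 = 38.94
  [1.5→2.5]: (51.92+42.02)/2 × 1 = 46.97
  [2.5→2.75]: (42.02+39.42)/2 × 0.25 = 10.18
  [2.75→5.75]: (39.42+17.56)/2 × 3 = 85.47
  [5.75→9.75]: (17.56+5.92)/2 × 4 = 46.96
  [9.75→10.25]: (5.92+5.16)/2 × 0.5 = 2.77
  [10.25→13.25]: (5.16+2.28)/2 × 3 = 11.16
  Sum = 242.45 µg/mL·hr
Extrapolated tail: C_last / k_e = 2.28 / 0.272 = 8.382
AUC_0→∞ = 242.45 + 8.382 = 250.832 µg/mL·hr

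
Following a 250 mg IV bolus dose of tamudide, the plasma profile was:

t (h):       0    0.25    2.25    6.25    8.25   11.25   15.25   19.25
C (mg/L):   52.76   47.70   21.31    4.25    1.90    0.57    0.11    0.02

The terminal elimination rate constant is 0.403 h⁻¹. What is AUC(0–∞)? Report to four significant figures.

Trapezoidal AUC_0→19.25:
  [0→0.25]: (52.76+47.70)/2 × 0.25 = 12.5575
  [0.25→2.25]: (47.70+21.31)/2 × 2 = 69.01
  [2.25→6.25]: (21.31+4.25)/2 × 4 = 51.12
  [6.25→8.25]: (4.25+1.90)/2 × 2 = 6.15
  [8.25→11.25]: (1.90+0.57)/2 × 3 = 3.705
  [11.25→15.25]: (0.57+0.11)/2 × 4 = 1.36
  [15.25→19.25]: (0.11+0.02)/2 × 4 = 0.26
  Sum = 144.1625 mg/L·h
Extrapolated tail: C_last / k_e = 0.02 / 0.403 = 0.050
AUC_0→∞ = 144.1625 + 0.050 = 144.2125 mg/L·h

AUC = 144.2 mg/L·h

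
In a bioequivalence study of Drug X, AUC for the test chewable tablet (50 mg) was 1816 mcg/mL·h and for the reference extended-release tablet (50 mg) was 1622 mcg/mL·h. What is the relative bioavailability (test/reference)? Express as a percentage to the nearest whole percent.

F_rel = (AUC_test/D_test) / (AUC_ref/D_ref)
      = (1816/50) / (1622/50)
      = 36.32 / 32.44 = 1.1196 = 111.96%

F_rel = 112%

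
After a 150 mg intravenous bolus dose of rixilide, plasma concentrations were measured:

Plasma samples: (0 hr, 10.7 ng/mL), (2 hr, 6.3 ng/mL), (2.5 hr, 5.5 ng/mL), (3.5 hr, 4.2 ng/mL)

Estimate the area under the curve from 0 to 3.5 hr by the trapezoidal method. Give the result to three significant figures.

AUC = 24.8 ng/mL·hr

Trapezoidal AUC_0→3.5:
  [0→2]: (10.7+6.3)/2 × 2 = 17.0
  [2→2.5]: (6.3+5.5)/2 × 0.5 = 2.95
  [2.5→3.5]: (5.5+4.2)/2 × 1 = 4.85
  Sum = 24.8 ng/mL·hr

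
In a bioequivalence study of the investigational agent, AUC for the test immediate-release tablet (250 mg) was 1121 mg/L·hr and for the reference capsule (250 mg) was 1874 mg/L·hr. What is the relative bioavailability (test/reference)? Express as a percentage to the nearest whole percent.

F_rel = (AUC_test/D_test) / (AUC_ref/D_ref)
      = (1121/250) / (1874/250)
      = 4.484 / 7.496 = 0.5982 = 59.82%

F_rel = 60%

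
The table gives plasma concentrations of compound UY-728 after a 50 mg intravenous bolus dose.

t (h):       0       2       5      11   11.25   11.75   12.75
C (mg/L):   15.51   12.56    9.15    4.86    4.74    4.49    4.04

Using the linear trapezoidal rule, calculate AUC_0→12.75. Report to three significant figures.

Trapezoidal AUC_0→12.75:
  [0→2]: (15.51+12.56)/2 × 2 = 28.07
  [2→5]: (12.56+9.15)/2 × 3 = 32.565
  [5→11]: (9.15+4.86)/2 × 6 = 42.03
  [11→11.25]: (4.86+4.74)/2 × 0.25 = 1.2
  [11.25→11.75]: (4.74+4.49)/2 × 0.5 = 2.3075
  [11.75→12.75]: (4.49+4.04)/2 × 1 = 4.265
  Sum = 110.4375 mg/L·h

AUC = 110 mg/L·h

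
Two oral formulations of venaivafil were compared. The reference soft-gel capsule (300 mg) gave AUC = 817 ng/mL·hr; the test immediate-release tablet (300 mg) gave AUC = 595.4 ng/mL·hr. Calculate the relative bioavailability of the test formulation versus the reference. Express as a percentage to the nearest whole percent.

F_rel = 73%

F_rel = (AUC_test/D_test) / (AUC_ref/D_ref)
      = (595.4/300) / (817/300)
      = 1.98467 / 2.72333 = 0.7288 = 72.88%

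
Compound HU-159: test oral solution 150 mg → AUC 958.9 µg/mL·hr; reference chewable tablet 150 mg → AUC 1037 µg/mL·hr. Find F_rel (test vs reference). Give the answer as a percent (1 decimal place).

F_rel = 92.5%

F_rel = (AUC_test/D_test) / (AUC_ref/D_ref)
      = (958.9/150) / (1037/150)
      = 6.39267 / 6.91333 = 0.9247 = 92.47%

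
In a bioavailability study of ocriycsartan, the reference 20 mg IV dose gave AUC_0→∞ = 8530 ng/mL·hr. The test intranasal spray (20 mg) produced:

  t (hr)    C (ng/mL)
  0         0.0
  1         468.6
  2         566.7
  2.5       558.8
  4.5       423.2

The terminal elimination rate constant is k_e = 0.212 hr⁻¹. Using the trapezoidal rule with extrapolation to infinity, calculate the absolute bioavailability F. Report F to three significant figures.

F = 0.470

Trapezoidal AUC_0→4.5 (intranasal spray):
  [0→1]: (0.0+468.6)/2 × 1 = 234.3
  [1→2]: (468.6+566.7)/2 × 1 = 517.65
  [2→2.5]: (566.7+558.8)/2 × 0.5 = 281.375
  [2.5→4.5]: (558.8+423.2)/2 × 2 = 982.0
  Sum = 2015.325 ng/mL·hr
Tail: C_last/k_e = 423.2/0.212 = 1996.226
AUC_0→∞ (intranasal spray) = 2015.325 + 1996.226 = 4011.551 ng/mL·hr
F = (AUC_ev/D_ev)/(AUC_iv/D_iv) = (4011.551/20)/(8530/20) = 200.57755/426.5 = 0.4703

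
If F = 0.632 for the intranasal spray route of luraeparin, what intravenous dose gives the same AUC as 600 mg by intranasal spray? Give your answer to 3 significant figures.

Systemic exposure from an extravascular dose = F × D_ev, so the equivalent IV dose is F × D_ev.
D_iv = F × D_ev = 0.632 × 600 = 379.2 mg

D_iv = 379 mg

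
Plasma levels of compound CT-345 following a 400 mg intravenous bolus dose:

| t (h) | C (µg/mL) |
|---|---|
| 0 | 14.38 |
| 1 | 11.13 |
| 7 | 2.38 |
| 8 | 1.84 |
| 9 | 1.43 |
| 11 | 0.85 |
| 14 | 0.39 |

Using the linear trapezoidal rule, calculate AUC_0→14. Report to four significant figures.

Trapezoidal AUC_0→14:
  [0→1]: (14.38+11.13)/2 × 1 = 12.755
  [1→7]: (11.13+2.38)/2 × 6 = 40.53
  [7→8]: (2.38+1.84)/2 × 1 = 2.11
  [8→9]: (1.84+1.43)/2 × 1 = 1.635
  [9→11]: (1.43+0.85)/2 × 2 = 2.28
  [11→14]: (0.85+0.39)/2 × 3 = 1.86
  Sum = 61.17 µg/mL·h

AUC = 61.17 µg/mL·h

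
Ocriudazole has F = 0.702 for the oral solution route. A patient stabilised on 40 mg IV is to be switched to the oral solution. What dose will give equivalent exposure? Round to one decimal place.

For equal systemic exposure: F × D_ev = D_iv
D_ev = D_iv / F = 40 / 0.702 = 56.9801 mg

D_oral = 57.0 mg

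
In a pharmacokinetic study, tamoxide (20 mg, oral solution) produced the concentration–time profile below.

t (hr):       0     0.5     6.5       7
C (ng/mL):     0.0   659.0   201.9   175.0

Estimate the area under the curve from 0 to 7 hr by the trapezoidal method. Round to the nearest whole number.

AUC = 2842 ng/mL·hr

Trapezoidal AUC_0→7:
  [0→0.5]: (0.0+659.0)/2 × 0.5 = 164.75
  [0.5→6.5]: (659.0+201.9)/2 × 6 = 2582.7
  [6.5→7]: (201.9+175.0)/2 × 0.5 = 94.225
  Sum = 2841.675 ng/mL·hr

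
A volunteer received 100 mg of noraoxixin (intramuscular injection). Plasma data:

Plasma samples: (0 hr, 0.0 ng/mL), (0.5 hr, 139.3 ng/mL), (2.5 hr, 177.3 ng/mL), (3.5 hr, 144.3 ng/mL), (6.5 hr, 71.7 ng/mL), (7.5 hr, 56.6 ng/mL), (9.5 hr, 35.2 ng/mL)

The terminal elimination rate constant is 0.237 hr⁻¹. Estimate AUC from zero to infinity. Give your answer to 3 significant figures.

AUC = 1140 ng/mL·hr

Trapezoidal AUC_0→9.5:
  [0→0.5]: (0.0+139.3)/2 × 0.5 = 34.825
  [0.5→2.5]: (139.3+177.3)/2 × 2 = 316.6
  [2.5→3.5]: (177.3+144.3)/2 × 1 = 160.8
  [3.5→6.5]: (144.3+71.7)/2 × 3 = 324.0
  [6.5→7.5]: (71.7+56.6)/2 × 1 = 64.15
  [7.5→9.5]: (56.6+35.2)/2 × 2 = 91.8
  Sum = 992.175 ng/mL·hr
Extrapolated tail: C_last / k_e = 35.2 / 0.237 = 148.523
AUC_0→∞ = 992.175 + 148.523 = 1140.698 ng/mL·hr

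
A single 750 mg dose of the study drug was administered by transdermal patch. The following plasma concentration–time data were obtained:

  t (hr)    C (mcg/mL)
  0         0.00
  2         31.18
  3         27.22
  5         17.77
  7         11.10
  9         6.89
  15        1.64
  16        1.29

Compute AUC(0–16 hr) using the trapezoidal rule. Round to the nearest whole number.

AUC = 179 mcg/mL·hr

Trapezoidal AUC_0→16:
  [0→2]: (0.00+31.18)/2 × 2 = 31.18
  [2→3]: (31.18+27.22)/2 × 1 = 29.2
  [3→5]: (27.22+17.77)/2 × 2 = 44.99
  [5→7]: (17.77+11.10)/2 × 2 = 28.87
  [7→9]: (11.10+6.89)/2 × 2 = 17.99
  [9→15]: (6.89+1.64)/2 × 6 = 25.59
  [15→16]: (1.64+1.29)/2 × 1 = 1.465
  Sum = 179.285 mcg/mL·hr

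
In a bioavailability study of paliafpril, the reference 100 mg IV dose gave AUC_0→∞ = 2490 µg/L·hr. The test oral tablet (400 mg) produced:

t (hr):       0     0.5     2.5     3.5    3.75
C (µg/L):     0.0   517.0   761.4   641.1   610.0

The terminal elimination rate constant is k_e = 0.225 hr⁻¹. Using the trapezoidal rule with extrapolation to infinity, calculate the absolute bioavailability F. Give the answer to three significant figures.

F = 0.500

Trapezoidal AUC_0→3.75 (oral tablet):
  [0→0.5]: (0.0+517.0)/2 × 0.5 = 129.25
  [0.5→2.5]: (517.0+761.4)/2 × 2 = 1278.4
  [2.5→3.5]: (761.4+641.1)/2 × 1 = 701.25
  [3.5→3.75]: (641.1+610.0)/2 × 0.25 = 156.3875
  Sum = 2265.2875 µg/L·hr
Tail: C_last/k_e = 610.0/0.225 = 2711.111
AUC_0→∞ (oral tablet) = 2265.2875 + 2711.111 = 4976.3985 µg/L·hr
F = (AUC_ev/D_ev)/(AUC_iv/D_iv) = (4976.3985/400)/(2490/100) = 12.441/24.9 = 0.4996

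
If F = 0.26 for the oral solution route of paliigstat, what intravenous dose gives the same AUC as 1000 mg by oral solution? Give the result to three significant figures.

D_iv = 260 mg

Systemic exposure from an extravascular dose = F × D_ev, so the equivalent IV dose is F × D_ev.
D_iv = F × D_ev = 0.26 × 1000 = 260 mg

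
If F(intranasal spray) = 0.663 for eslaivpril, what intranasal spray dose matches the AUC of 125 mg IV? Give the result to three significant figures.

For equal systemic exposure: F × D_ev = D_iv
D_ev = D_iv / F = 125 / 0.663 = 188.537 mg

D_intranasal = 189 mg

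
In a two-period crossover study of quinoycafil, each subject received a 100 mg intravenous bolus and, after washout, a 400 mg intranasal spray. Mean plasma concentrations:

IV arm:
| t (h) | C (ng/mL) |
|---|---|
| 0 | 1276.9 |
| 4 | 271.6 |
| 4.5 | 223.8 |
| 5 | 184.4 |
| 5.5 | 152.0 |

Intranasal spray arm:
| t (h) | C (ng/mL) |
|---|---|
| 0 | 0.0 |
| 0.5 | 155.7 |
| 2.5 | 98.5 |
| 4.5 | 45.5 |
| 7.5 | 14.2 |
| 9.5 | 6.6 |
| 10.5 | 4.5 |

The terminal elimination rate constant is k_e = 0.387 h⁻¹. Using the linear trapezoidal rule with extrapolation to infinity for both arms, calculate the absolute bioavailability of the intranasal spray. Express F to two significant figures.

Trapezoidal AUC_0→5.5 (IV):
  [0→4]: (1276.9+271.6)/2 × 4 = 3097.0
  [4→4.5]: (271.6+223.8)/2 × 0.5 = 123.85
  [4.5→5]: (223.8+184.4)/2 × 0.5 = 102.05
  [5→5.5]: (184.4+152.0)/2 × 0.5 = 84.1
  Sum = 3407.0 ng/mL·h
IV tail: 152.0/0.387 = 392.765; AUC_iv,0→∞ = 3407.0 + 392.765 = 3799.765 ng/mL·h
Trapezoidal AUC_0→10.5 (intranasal spray):
  [0→0.5]: (0.0+155.7)/2 × 0.5 = 38.925
  [0.5→2.5]: (155.7+98.5)/2 × 2 = 254.2
  [2.5→4.5]: (98.5+45.5)/2 × 2 = 144.0
  [4.5→7.5]: (45.5+14.2)/2 × 3 = 89.55
  [7.5→9.5]: (14.2+6.6)/2 × 2 = 20.8
  [9.5→10.5]: (6.6+4.5)/2 × 1 = 5.55
  Sum = 553.025 ng/mL·h
intranasal spray tail: 4.5/0.387 = 11.628; AUC_ev,0→∞ = 553.025 + 11.628 = 564.653 ng/mL·h
F = (AUC_ev/D_ev)/(AUC_iv/D_iv) = (564.653/400)/(3799.765/100) = 1.4116325/37.99765 = 0.0372

F = 0.037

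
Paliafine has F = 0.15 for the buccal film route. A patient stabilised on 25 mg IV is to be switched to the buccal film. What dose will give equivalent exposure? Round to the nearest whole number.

For equal systemic exposure: F × D_ev = D_iv
D_ev = D_iv / F = 25 / 0.15 = 166.667 mg

D_buccal = 167 mg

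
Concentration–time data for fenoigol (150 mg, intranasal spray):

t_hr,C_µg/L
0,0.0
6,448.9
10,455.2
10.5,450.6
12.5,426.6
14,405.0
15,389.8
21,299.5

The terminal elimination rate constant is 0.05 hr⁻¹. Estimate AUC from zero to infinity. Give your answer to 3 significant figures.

Trapezoidal AUC_0→21:
  [0→6]: (0.0+448.9)/2 × 6 = 1346.7
  [6→10]: (448.9+455.2)/2 × 4 = 1808.2
  [10→10.5]: (455.2+450.6)/2 × 0.5 = 226.45
  [10.5→12.5]: (450.6+426.6)/2 × 2 = 877.2
  [12.5→14]: (426.6+405.0)/2 × 1.5 = 623.7
  [14→15]: (405.0+389.8)/2 × 1 = 397.4
  [15→21]: (389.8+299.5)/2 × 6 = 2067.9
  Sum = 7347.55 µg/L·hr
Extrapolated tail: C_last / k_e = 299.5 / 0.05 = 5990.000
AUC_0→∞ = 7347.55 + 5990.000 = 13337.55 µg/L·hr

AUC = 13300 µg/L·hr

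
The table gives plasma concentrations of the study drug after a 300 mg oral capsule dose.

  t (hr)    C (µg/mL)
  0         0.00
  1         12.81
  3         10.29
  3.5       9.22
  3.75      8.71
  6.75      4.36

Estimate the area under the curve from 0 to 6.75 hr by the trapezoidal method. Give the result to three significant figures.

Trapezoidal AUC_0→6.75:
  [0→1]: (0.00+12.81)/2 × 1 = 6.405
  [1→3]: (12.81+10.29)/2 × 2 = 23.1
  [3→3.5]: (10.29+9.22)/2 × 0.5 = 4.8775
  [3.5→3.75]: (9.22+8.71)/2 × 0.25 = 2.24125
  [3.75→6.75]: (8.71+4.36)/2 × 3 = 19.605
  Sum = 56.22875 µg/mL·hr

AUC = 56.2 µg/mL·hr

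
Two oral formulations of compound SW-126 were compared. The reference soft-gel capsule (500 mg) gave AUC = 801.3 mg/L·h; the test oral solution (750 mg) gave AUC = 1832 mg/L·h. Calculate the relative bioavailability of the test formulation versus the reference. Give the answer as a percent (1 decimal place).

F_rel = (AUC_test/D_test) / (AUC_ref/D_ref)
      = (1832/750) / (801.3/500)
      = 2.44267 / 1.6026 = 1.5242 = 152.42%

F_rel = 152.4%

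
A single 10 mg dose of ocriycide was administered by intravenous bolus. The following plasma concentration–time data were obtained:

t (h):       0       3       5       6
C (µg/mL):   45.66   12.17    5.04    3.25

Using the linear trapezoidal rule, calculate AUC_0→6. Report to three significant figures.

Trapezoidal AUC_0→6:
  [0→3]: (45.66+12.17)/2 × 3 = 86.745
  [3→5]: (12.17+5.04)/2 × 2 = 17.21
  [5→6]: (5.04+3.25)/2 × 1 = 4.145
  Sum = 108.1 µg/mL·h

AUC = 108 µg/mL·h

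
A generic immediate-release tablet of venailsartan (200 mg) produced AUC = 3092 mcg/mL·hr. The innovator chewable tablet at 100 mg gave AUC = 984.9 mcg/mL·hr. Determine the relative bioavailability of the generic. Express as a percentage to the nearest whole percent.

F_rel = (AUC_test/D_test) / (AUC_ref/D_ref)
      = (3092/200) / (984.9/100)
      = 15.46 / 9.849 = 1.5697 = 156.97%

F_rel = 157%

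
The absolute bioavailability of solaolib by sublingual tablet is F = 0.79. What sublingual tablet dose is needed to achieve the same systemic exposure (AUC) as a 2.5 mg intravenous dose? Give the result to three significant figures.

D_sublingual = 3.16 mg

For equal systemic exposure: F × D_ev = D_iv
D_ev = D_iv / F = 2.5 / 0.79 = 3.16456 mg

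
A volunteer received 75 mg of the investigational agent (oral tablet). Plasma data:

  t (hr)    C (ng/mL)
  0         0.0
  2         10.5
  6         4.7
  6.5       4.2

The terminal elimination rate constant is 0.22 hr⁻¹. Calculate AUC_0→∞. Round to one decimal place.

AUC = 62.2 ng/mL·hr

Trapezoidal AUC_0→6.5:
  [0→2]: (0.0+10.5)/2 × 2 = 10.5
  [2→6]: (10.5+4.7)/2 × 4 = 30.4
  [6→6.5]: (4.7+4.2)/2 × 0.5 = 2.225
  Sum = 43.125 ng/mL·hr
Extrapolated tail: C_last / k_e = 4.2 / 0.22 = 19.091
AUC_0→∞ = 43.125 + 19.091 = 62.216 ng/mL·hr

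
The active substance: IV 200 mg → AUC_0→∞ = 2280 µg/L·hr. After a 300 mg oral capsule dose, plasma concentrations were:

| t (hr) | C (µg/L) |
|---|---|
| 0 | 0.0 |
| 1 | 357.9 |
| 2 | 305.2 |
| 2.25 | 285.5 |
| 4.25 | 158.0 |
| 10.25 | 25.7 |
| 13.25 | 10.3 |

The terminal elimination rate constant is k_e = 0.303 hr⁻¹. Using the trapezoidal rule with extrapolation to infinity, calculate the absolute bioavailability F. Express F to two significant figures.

F = 0.49

Trapezoidal AUC_0→13.25 (oral capsule):
  [0→1]: (0.0+357.9)/2 × 1 = 178.95
  [1→2]: (357.9+305.2)/2 × 1 = 331.55
  [2→2.25]: (305.2+285.5)/2 × 0.25 = 73.8375
  [2.25→4.25]: (285.5+158.0)/2 × 2 = 443.5
  [4.25→10.25]: (158.0+25.7)/2 × 6 = 551.1
  [10.25→13.25]: (25.7+10.3)/2 × 3 = 54.0
  Sum = 1632.9375 µg/L·hr
Tail: C_last/k_e = 10.3/0.303 = 33.993
AUC_0→∞ (oral capsule) = 1632.9375 + 33.993 = 1666.9305 µg/L·hr
F = (AUC_ev/D_ev)/(AUC_iv/D_iv) = (1666.9305/300)/(2280/200) = 5.556435/11.4 = 0.4874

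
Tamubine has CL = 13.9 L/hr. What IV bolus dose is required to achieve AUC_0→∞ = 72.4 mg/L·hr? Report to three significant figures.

Dose = 1010 mg

Dose_iv = CL × AUC_0→∞
     = 13.9 × 72.4 = 1006.36 mg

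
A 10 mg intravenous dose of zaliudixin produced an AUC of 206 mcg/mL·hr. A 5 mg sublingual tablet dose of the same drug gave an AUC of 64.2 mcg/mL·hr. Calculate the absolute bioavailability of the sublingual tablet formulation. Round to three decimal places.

F = 0.623

F = (AUC_ev / D_ev) / (AUC_iv / D_iv)
  = (64.2/5) / (206/10)
  = 12.84 / 20.6 = 0.6233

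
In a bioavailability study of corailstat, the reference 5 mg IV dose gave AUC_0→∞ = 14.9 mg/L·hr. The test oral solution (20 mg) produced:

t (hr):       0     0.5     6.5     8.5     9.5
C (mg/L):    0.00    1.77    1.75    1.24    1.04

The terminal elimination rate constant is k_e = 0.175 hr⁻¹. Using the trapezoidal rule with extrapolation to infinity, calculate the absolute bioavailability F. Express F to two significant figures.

Trapezoidal AUC_0→9.5 (oral solution):
  [0→0.5]: (0.00+1.77)/2 × 0.5 = 0.4425
  [0.5→6.5]: (1.77+1.75)/2 × 6 = 10.56
  [6.5→8.5]: (1.75+1.24)/2 × 2 = 2.99
  [8.5→9.5]: (1.24+1.04)/2 × 1 = 1.14
  Sum = 15.1325 mg/L·hr
Tail: C_last/k_e = 1.04/0.175 = 5.943
AUC_0→∞ (oral solution) = 15.1325 + 5.943 = 21.0755 mg/L·hr
F = (AUC_ev/D_ev)/(AUC_iv/D_iv) = (21.0755/20)/(14.9/5) = 1.053775/2.98 = 0.3536

F = 0.35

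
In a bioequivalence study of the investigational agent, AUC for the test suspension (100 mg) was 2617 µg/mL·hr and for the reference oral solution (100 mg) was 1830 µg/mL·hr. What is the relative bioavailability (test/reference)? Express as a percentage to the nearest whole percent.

F_rel = 143%

F_rel = (AUC_test/D_test) / (AUC_ref/D_ref)
      = (2617/100) / (1830/100)
      = 26.17 / 18.3 = 1.4301 = 143.01%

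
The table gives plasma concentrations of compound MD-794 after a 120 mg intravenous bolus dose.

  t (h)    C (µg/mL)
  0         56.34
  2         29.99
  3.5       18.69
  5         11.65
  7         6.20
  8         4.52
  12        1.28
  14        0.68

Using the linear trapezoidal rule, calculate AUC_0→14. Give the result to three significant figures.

Trapezoidal AUC_0→14:
  [0→2]: (56.34+29.99)/2 × 2 = 86.33
  [2→3.5]: (29.99+18.69)/2 × 1.5 = 36.51
  [3.5→5]: (18.69+11.65)/2 × 1.5 = 22.755
  [5→7]: (11.65+6.20)/2 × 2 = 17.85
  [7→8]: (6.20+4.52)/2 × 1 = 5.36
  [8→12]: (4.52+1.28)/2 × 4 = 11.6
  [12→14]: (1.28+0.68)/2 × 2 = 1.96
  Sum = 182.365 µg/mL·h

AUC = 182 µg/mL·h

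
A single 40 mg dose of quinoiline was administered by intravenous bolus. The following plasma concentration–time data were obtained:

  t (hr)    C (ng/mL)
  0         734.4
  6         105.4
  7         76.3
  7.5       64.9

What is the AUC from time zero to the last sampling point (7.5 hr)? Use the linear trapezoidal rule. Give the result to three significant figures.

AUC = 2650 ng/mL·hr

Trapezoidal AUC_0→7.5:
  [0→6]: (734.4+105.4)/2 × 6 = 2519.4
  [6→7]: (105.4+76.3)/2 × 1 = 90.85
  [7→7.5]: (76.3+64.9)/2 × 0.5 = 35.3
  Sum = 2645.55 ng/mL·hr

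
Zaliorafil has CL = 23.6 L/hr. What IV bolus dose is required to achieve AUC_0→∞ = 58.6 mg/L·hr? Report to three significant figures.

Dose = 1380 mg

Dose_iv = CL × AUC_0→∞
     = 23.6 × 58.6 = 1382.96 mg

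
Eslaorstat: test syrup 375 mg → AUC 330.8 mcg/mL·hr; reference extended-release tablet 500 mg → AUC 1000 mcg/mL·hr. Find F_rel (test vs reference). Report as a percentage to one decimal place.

F_rel = (AUC_test/D_test) / (AUC_ref/D_ref)
      = (330.8/375) / (1000/500)
      = 0.882133 / 2 = 0.4411 = 44.11%

F_rel = 44.1%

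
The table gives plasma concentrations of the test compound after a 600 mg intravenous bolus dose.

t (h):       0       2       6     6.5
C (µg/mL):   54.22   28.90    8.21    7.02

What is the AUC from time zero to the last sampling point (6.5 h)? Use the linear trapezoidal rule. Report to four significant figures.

AUC = 161.1 µg/mL·h

Trapezoidal AUC_0→6.5:
  [0→2]: (54.22+28.90)/2 × 2 = 83.12
  [2→6]: (28.90+8.21)/2 × 4 = 74.22
  [6→6.5]: (8.21+7.02)/2 × 0.5 = 3.8075
  Sum = 161.1475 µg/mL·h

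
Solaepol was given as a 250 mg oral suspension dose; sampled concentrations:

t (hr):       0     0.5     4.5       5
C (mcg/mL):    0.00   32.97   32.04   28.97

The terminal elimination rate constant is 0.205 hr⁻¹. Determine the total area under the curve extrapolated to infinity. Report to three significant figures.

AUC = 295 mcg/mL·hr

Trapezoidal AUC_0→5:
  [0→0.5]: (0.00+32.97)/2 × 0.5 = 8.2425
  [0.5→4.5]: (32.97+32.04)/2 × 4 = 130.02
  [4.5→5]: (32.04+28.97)/2 × 0.5 = 15.2525
  Sum = 153.515 mcg/mL·hr
Extrapolated tail: C_last / k_e = 28.97 / 0.205 = 141.317
AUC_0→∞ = 153.515 + 141.317 = 294.832 mcg/mL·hr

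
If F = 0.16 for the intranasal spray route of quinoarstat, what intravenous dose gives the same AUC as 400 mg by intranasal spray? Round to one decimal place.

Systemic exposure from an extravascular dose = F × D_ev, so the equivalent IV dose is F × D_ev.
D_iv = F × D_ev = 0.16 × 400 = 64 mg

D_iv = 64.0 mg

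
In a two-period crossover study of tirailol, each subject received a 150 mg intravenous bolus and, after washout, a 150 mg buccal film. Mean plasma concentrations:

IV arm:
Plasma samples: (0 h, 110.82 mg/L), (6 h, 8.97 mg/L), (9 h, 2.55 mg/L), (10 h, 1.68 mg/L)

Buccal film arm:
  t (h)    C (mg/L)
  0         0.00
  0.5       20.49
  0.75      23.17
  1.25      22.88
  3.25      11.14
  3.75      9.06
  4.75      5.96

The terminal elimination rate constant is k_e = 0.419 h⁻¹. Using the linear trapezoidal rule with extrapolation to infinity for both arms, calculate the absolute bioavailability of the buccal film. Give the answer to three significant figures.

F = 0.217

Trapezoidal AUC_0→10 (IV):
  [0→6]: (110.82+8.97)/2 × 6 = 359.37
  [6→9]: (8.97+2.55)/2 × 3 = 17.28
  [9→10]: (2.55+1.68)/2 × 1 = 2.115
  Sum = 378.765 mg/L·h
IV tail: 1.68/0.419 = 4.010; AUC_iv,0→∞ = 378.765 + 4.010 = 382.775 mg/L·h
Trapezoidal AUC_0→4.75 (buccal film):
  [0→0.5]: (0.00+20.49)/2 × 0.5 = 5.1225
  [0.5→0.75]: (20.49+23.17)/2 × 0.25 = 5.4575
  [0.75→1.25]: (23.17+22.88)/2 × 0.5 = 11.5125
  [1.25→3.25]: (22.88+11.14)/2 × 2 = 34.02
  [3.25→3.75]: (11.14+9.06)/2 × 0.5 = 5.05
  [3.75→4.75]: (9.06+5.96)/2 × 1 = 7.51
  Sum = 68.6725 mg/L·h
buccal film tail: 5.96/0.419 = 14.224; AUC_ev,0→∞ = 68.6725 + 14.224 = 82.8965 mg/L·h
F = (AUC_ev/D_ev)/(AUC_iv/D_iv) = (82.8965/150)/(382.775/150) = 0.552643/2.55183 = 0.2166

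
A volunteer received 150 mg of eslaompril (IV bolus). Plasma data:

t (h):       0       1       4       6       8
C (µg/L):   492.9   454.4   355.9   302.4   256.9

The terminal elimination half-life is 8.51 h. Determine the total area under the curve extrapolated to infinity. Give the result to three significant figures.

Trapezoidal AUC_0→8:
  [0→1]: (492.9+454.4)/2 × 1 = 473.65
  [1→4]: (454.4+355.9)/2 × 3 = 1215.45
  [4→6]: (355.9+302.4)/2 × 2 = 658.3
  [6→8]: (302.4+256.9)/2 × 2 = 559.3
  Sum = 2906.7 µg/L·h
k_e = ln2 / t½ = 0.693147 / 8.51 = 0.0815 h^-1
Extrapolated tail: C_last / k_e = 256.9 / 0.0815 = 3152.147
AUC_0→∞ = 2906.7 + 3152.147 = 6058.847 µg/L·h

AUC = 6060 µg/L·h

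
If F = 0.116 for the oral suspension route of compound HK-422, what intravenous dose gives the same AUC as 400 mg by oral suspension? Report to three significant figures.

D_iv = 46.4 mg

Systemic exposure from an extravascular dose = F × D_ev, so the equivalent IV dose is F × D_ev.
D_iv = F × D_ev = 0.116 × 400 = 46.4 mg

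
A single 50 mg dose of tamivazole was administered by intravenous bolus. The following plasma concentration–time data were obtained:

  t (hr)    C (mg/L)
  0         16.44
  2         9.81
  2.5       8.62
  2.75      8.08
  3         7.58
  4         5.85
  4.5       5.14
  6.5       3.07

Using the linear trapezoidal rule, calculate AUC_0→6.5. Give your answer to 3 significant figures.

Trapezoidal AUC_0→6.5:
  [0→2]: (16.44+9.81)/2 × 2 = 26.25
  [2→2.5]: (9.81+8.62)/2 × 0.5 = 4.6075
  [2.5→2.75]: (8.62+8.08)/2 × 0.25 = 2.0875
  [2.75→3]: (8.08+7.58)/2 × 0.25 = 1.9575
  [3→4]: (7.58+5.85)/2 × 1 = 6.715
  [4→4.5]: (5.85+5.14)/2 × 0.5 = 2.7475
  [4.5→6.5]: (5.14+3.07)/2 × 2 = 8.21
  Sum = 52.575 mg/L·hr

AUC = 52.6 mg/L·hr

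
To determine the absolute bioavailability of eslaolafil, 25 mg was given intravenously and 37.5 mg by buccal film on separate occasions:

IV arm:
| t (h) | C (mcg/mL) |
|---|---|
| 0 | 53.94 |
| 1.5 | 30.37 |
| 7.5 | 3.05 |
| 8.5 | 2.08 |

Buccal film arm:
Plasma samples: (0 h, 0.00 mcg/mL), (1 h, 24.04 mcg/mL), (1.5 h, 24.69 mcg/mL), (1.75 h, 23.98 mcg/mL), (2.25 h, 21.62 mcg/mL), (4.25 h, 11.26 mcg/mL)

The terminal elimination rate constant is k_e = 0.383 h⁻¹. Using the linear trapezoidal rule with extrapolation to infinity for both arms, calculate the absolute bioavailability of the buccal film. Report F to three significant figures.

F = 0.404

Trapezoidal AUC_0→8.5 (IV):
  [0→1.5]: (53.94+30.37)/2 × 1.5 = 63.2325
  [1.5→7.5]: (30.37+3.05)/2 × 6 = 100.26
  [7.5→8.5]: (3.05+2.08)/2 × 1 = 2.565
  Sum = 166.0575 mcg/mL·h
IV tail: 2.08/0.383 = 5.431; AUC_iv,0→∞ = 166.0575 + 5.431 = 171.4885 mcg/mL·h
Trapezoidal AUC_0→4.25 (buccal film):
  [0→1]: (0.00+24.04)/2 × 1 = 12.02
  [1→1.5]: (24.04+24.69)/2 × 0.5 = 12.1825
  [1.5→1.75]: (24.69+23.98)/2 × 0.25 = 6.08375
  [1.75→2.25]: (23.98+21.62)/2 × 0.5 = 11.4
  [2.25→4.25]: (21.62+11.26)/2 × 2 = 32.88
  Sum = 74.56625 mcg/mL·h
buccal film tail: 11.26/0.383 = 29.399; AUC_ev,0→∞ = 74.56625 + 29.399 = 103.96525 mcg/mL·h
F = (AUC_ev/D_ev)/(AUC_iv/D_iv) = (103.96525/37.5)/(171.4885/25) = 2.77241/6.85954 = 0.4042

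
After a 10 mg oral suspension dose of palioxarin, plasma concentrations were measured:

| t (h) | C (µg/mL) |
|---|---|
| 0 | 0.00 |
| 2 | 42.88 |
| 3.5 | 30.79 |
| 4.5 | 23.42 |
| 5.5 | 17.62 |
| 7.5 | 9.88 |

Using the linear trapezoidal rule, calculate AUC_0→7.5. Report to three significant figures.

AUC = 173 µg/mL·h

Trapezoidal AUC_0→7.5:
  [0→2]: (0.00+42.88)/2 × 2 = 42.88
  [2→3.5]: (42.88+30.79)/2 × 1.5 = 55.2525
  [3.5→4.5]: (30.79+23.42)/2 × 1 = 27.105
  [4.5→5.5]: (23.42+17.62)/2 × 1 = 20.52
  [5.5→7.5]: (17.62+9.88)/2 × 2 = 27.5
  Sum = 173.2575 µg/mL·h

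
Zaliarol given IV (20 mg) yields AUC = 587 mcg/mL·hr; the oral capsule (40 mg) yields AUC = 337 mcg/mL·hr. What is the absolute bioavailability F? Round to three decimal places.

F = (AUC_ev / D_ev) / (AUC_iv / D_iv)
  = (337/40) / (587/20)
  = 8.425 / 29.35 = 0.2871

F = 0.287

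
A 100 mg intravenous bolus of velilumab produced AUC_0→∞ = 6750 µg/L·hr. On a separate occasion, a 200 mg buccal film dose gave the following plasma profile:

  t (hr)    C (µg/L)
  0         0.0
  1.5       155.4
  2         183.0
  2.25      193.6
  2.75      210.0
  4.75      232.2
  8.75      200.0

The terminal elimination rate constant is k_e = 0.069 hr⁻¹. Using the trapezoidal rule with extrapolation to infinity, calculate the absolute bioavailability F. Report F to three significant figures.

F = 0.337

Trapezoidal AUC_0→8.75 (buccal film):
  [0→1.5]: (0.0+155.4)/2 × 1.5 = 116.55
  [1.5→2]: (155.4+183.0)/2 × 0.5 = 84.6
  [2→2.25]: (183.0+193.6)/2 × 0.25 = 47.075
  [2.25→2.75]: (193.6+210.0)/2 × 0.5 = 100.9
  [2.75→4.75]: (210.0+232.2)/2 × 2 = 442.2
  [4.75→8.75]: (232.2+200.0)/2 × 4 = 864.4
  Sum = 1655.725 µg/L·hr
Tail: C_last/k_e = 200.0/0.069 = 2898.551
AUC_0→∞ (buccal film) = 1655.725 + 2898.551 = 4554.276 µg/L·hr
F = (AUC_ev/D_ev)/(AUC_iv/D_iv) = (4554.276/200)/(6750/100) = 22.77138/67.5 = 0.3374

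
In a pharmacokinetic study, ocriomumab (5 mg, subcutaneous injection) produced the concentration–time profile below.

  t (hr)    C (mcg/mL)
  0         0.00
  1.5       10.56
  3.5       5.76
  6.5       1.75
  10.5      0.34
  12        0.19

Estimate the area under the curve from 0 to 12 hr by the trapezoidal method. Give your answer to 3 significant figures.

Trapezoidal AUC_0→12:
  [0→1.5]: (0.00+10.56)/2 × 1.5 = 7.92
  [1.5→3.5]: (10.56+5.76)/2 × 2 = 16.32
  [3.5→6.5]: (5.76+1.75)/2 × 3 = 11.265
  [6.5→10.5]: (1.75+0.34)/2 × 4 = 4.18
  [10.5→12]: (0.34+0.19)/2 × 1.5 = 0.3975
  Sum = 40.0825 mcg/mL·hr

AUC = 40.1 mcg/mL·hr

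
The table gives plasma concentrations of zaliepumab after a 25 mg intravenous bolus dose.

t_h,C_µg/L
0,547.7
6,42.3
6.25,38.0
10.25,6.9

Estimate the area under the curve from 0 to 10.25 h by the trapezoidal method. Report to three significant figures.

AUC = 1870 µg/L·h

Trapezoidal AUC_0→10.25:
  [0→6]: (547.7+42.3)/2 × 6 = 1770.0
  [6→6.25]: (42.3+38.0)/2 × 0.25 = 10.0375
  [6.25→10.25]: (38.0+6.9)/2 × 4 = 89.8
  Sum = 1869.8375 µg/L·h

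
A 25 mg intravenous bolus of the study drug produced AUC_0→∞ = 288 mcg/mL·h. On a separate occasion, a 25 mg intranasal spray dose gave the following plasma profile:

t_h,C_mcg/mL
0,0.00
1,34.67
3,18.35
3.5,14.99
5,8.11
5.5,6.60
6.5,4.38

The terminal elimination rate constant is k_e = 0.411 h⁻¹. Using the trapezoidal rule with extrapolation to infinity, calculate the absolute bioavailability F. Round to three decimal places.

F = 0.402

Trapezoidal AUC_0→6.5 (intranasal spray):
  [0→1]: (0.00+34.67)/2 × 1 = 17.335
  [1→3]: (34.67+18.35)/2 × 2 = 53.02
  [3→3.5]: (18.35+14.99)/2 × 0.5 = 8.335
  [3.5→5]: (14.99+8.11)/2 × 1.5 = 17.325
  [5→5.5]: (8.11+6.60)/2 × 0.5 = 3.6775
  [5.5→6.5]: (6.60+4.38)/2 × 1 = 5.49
  Sum = 105.1825 mcg/mL·h
Tail: C_last/k_e = 4.38/0.411 = 10.657
AUC_0→∞ (intranasal spray) = 105.1825 + 10.657 = 115.8395 mcg/mL·h
F = (AUC_ev/D_ev)/(AUC_iv/D_iv) = (115.8395/25)/(288/25) = 4.63358/11.52 = 0.4022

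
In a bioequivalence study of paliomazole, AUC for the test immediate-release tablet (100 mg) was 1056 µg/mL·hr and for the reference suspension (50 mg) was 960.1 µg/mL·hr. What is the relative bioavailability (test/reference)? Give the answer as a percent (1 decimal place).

F_rel = 55.0%

F_rel = (AUC_test/D_test) / (AUC_ref/D_ref)
      = (1056/100) / (960.1/50)
      = 10.56 / 19.202 = 0.5499 = 54.99%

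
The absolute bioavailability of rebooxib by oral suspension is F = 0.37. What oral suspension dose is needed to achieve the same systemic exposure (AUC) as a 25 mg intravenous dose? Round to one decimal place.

D_oral = 67.6 mg

For equal systemic exposure: F × D_ev = D_iv
D_ev = D_iv / F = 25 / 0.37 = 67.5676 mg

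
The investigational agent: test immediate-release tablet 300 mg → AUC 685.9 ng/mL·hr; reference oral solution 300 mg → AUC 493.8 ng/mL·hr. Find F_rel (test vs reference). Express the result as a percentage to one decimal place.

F_rel = (AUC_test/D_test) / (AUC_ref/D_ref)
      = (685.9/300) / (493.8/300)
      = 2.28633 / 1.646 = 1.3890 = 138.90%

F_rel = 138.9%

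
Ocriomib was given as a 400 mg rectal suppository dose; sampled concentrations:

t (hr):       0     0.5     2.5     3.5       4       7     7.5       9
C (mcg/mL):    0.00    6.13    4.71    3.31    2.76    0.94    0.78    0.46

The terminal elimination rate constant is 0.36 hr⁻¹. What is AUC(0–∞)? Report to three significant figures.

Trapezoidal AUC_0→9:
  [0→0.5]: (0.00+6.13)/2 × 0.5 = 1.5325
  [0.5→2.5]: (6.13+4.71)/2 × 2 = 10.84
  [2.5→3.5]: (4.71+3.31)/2 × 1 = 4.01
  [3.5→4]: (3.31+2.76)/2 × 0.5 = 1.5175
  [4→7]: (2.76+0.94)/2 × 3 = 5.55
  [7→7.5]: (0.94+0.78)/2 × 0.5 = 0.43
  [7.5→9]: (0.78+0.46)/2 × 1.5 = 0.93
  Sum = 24.81 mcg/mL·hr
Extrapolated tail: C_last / k_e = 0.46 / 0.36 = 1.278
AUC_0→∞ = 24.81 + 1.278 = 26.088 mcg/mL·hr

AUC = 26.1 mcg/mL·hr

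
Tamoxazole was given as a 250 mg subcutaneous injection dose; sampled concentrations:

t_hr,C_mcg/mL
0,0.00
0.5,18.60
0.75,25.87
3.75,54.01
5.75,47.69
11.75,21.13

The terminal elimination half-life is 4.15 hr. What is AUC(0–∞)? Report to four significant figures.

Trapezoidal AUC_0→11.75:
  [0→0.5]: (0.00+18.60)/2 × 0.5 = 4.65
  [0.5→0.75]: (18.60+25.87)/2 × 0.25 = 5.55875
  [0.75→3.75]: (25.87+54.01)/2 × 3 = 119.82
  [3.75→5.75]: (54.01+47.69)/2 × 2 = 101.7
  [5.75→11.75]: (47.69+21.13)/2 × 6 = 206.46
  Sum = 438.18875 mcg/mL·hr
k_e = ln2 / t½ = 0.693147 / 4.15 = 0.1670 hr^-1
Extrapolated tail: C_last / k_e = 21.13 / 0.167 = 126.527
AUC_0→∞ = 438.18875 + 126.527 = 564.71575 mcg/mL·hr

AUC = 564.7 mcg/mL·hr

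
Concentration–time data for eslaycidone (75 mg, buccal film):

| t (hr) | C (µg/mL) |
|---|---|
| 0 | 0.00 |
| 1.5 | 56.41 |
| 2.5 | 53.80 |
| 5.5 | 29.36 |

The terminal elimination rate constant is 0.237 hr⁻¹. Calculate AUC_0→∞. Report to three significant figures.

Trapezoidal AUC_0→5.5:
  [0→1.5]: (0.00+56.41)/2 × 1.5 = 42.3075
  [1.5→2.5]: (56.41+53.80)/2 × 1 = 55.105
  [2.5→5.5]: (53.80+29.36)/2 × 3 = 124.74
  Sum = 222.1525 µg/mL·hr
Extrapolated tail: C_last / k_e = 29.36 / 0.237 = 123.882
AUC_0→∞ = 222.1525 + 123.882 = 346.0345 µg/mL·hr

AUC = 346 µg/mL·hr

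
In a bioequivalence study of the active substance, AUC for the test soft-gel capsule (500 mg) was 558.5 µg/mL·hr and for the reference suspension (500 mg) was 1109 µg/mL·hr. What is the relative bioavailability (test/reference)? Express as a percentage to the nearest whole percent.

F_rel = (AUC_test/D_test) / (AUC_ref/D_ref)
      = (558.5/500) / (1109/500)
      = 1.117 / 2.218 = 0.5036 = 50.36%

F_rel = 50%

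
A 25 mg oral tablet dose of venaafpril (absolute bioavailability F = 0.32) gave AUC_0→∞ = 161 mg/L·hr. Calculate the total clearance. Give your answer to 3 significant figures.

CL = F × Dose / AUC_0→∞
   = 0.32 × 25 / 161 = 0.0496894 L/hr

CL = 0.0497 L/hr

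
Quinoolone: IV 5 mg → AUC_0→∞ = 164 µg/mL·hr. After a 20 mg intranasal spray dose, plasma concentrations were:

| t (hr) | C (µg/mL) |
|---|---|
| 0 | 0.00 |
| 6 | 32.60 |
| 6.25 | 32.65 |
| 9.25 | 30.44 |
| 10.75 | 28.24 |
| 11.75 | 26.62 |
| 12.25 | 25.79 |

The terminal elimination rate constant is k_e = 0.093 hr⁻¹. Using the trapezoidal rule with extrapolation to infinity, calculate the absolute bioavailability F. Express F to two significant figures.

F = 0.86

Trapezoidal AUC_0→12.25 (intranasal spray):
  [0→6]: (0.00+32.60)/2 × 6 = 97.8
  [6→6.25]: (32.60+32.65)/2 × 0.25 = 8.15625
  [6.25→9.25]: (32.65+30.44)/2 × 3 = 94.635
  [9.25→10.75]: (30.44+28.24)/2 × 1.5 = 44.01
  [10.75→11.75]: (28.24+26.62)/2 × 1 = 27.43
  [11.75→12.25]: (26.62+25.79)/2 × 0.5 = 13.1025
  Sum = 285.13375 µg/mL·hr
Tail: C_last/k_e = 25.79/0.093 = 277.312
AUC_0→∞ (intranasal spray) = 285.13375 + 277.312 = 562.44575 µg/mL·hr
F = (AUC_ev/D_ev)/(AUC_iv/D_iv) = (562.44575/20)/(164/5) = 28.1223/32.8 = 0.8574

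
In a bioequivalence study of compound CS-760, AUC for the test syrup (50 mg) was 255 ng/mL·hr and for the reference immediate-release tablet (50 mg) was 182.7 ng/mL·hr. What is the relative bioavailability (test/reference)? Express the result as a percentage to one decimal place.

F_rel = 139.6%

F_rel = (AUC_test/D_test) / (AUC_ref/D_ref)
      = (255/50) / (182.7/50)
      = 5.1 / 3.654 = 1.3957 = 139.57%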